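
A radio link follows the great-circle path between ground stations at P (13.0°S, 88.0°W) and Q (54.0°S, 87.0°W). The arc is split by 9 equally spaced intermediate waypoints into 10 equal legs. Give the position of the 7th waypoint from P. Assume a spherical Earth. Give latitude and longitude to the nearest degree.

Convert each endpoint to a unit vector on the sphere (x = cos φ cos λ, y = cos φ sin λ, z = sin φ).
The central angle between the endpoints is δ = arccos(p₁·p₂) ≈ 0.716 rad (41.0°).
Interpolate at f = 7/10 with slerp weights a = sin((1−f)δ)/sin δ ≈ 0.325, b = sin(fδ)/sin δ ≈ 0.732.
p = a·p₁ + b·p₂ ≈ (0.034, -0.746, -0.665); φ = arcsin(p_z) ≈ -41.70°, λ = atan2(p_y, p_x) ≈ -87.42°.

≈ (42°S, 87°W)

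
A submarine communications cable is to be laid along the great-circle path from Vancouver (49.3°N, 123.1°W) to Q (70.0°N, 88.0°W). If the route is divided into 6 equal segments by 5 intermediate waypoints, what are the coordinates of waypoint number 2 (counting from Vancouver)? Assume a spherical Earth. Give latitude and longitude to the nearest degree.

Write both endpoints as unit vectors p₁, p₂ with components (cos φ cos λ, cos φ sin λ, sin φ).
The central angle between the endpoints is δ = arccos(p₁·p₂) ≈ 0.463 rad (26.5°).
Interpolate at f = 2/6 with slerp weights a = sin((1−f)δ)/sin δ ≈ 0.680, b = sin(fδ)/sin δ ≈ 0.344.
p = a·p₁ + b·p₂ ≈ (-0.238, -0.489, 0.839); φ = arcsin(p_z) ≈ 57.04°, λ = atan2(p_y, p_x) ≈ -115.95°.

≈ (57°N, 116°W)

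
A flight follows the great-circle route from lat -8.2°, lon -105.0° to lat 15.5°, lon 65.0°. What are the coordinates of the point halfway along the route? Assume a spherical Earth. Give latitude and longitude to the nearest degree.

≈ lat 36°, lon -29°

The haversine formula gives a central angle δ ≈ 2.929 rad (167.8°) between the endpoints.
Interpolate at f = 1/2 with slerp weights a = sin((1−f)δ)/sin δ ≈ 4.704, b = sin(fδ)/sin δ ≈ 4.704.
p = a·p₁ + b·p₂ ≈ (0.711, -0.389, 0.586); φ = arcsin(p_z) ≈ 35.89°, λ = atan2(p_y, p_x) ≈ -28.70°.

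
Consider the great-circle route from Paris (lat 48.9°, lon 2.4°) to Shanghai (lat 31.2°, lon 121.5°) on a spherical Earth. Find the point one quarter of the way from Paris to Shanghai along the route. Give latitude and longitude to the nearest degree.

From cos δ = sin φ₁ sin φ₂ + cos φ₁ cos φ₂ cos Δλ, the central angle is δ ≈ 1.454 rad (83.3°).
Interpolate at f = 1/4 with slerp weights a = sin((1−f)δ)/sin δ ≈ 0.893, b = sin(fδ)/sin δ ≈ 0.358.
p = a·p₁ + b·p₂ ≈ (0.426, 0.286, 0.858); φ = arcsin(p_z) ≈ 59.12°, λ = atan2(p_y, p_x) ≈ 33.81°.

≈ lat 59°, lon 34°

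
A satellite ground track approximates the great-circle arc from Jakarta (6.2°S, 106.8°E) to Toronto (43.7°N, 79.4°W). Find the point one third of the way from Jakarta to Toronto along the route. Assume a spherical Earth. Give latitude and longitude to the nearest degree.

≈ 41°N, 114°E

Convert each endpoint to a unit vector on the sphere (x = cos φ cos λ, y = cos φ sin λ, z = sin φ).
The central angle between the endpoints is δ = arccos(p₁·p₂) ≈ 2.480 rad (142.1°).
Interpolate at f = 1/3 with slerp weights a = sin((1−f)δ)/sin δ ≈ 1.623, b = sin(fδ)/sin δ ≈ 1.198.
p = a·p₁ + b·p₂ ≈ (-0.307, 0.693, 0.652); φ = arcsin(p_z) ≈ 40.72°, λ = atan2(p_y, p_x) ≈ 113.89°.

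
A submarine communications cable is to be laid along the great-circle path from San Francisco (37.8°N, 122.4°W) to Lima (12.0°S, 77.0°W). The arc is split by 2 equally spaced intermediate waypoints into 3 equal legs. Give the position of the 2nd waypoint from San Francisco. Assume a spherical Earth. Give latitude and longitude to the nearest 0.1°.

Convert each endpoint to a unit vector on the sphere (x = cos φ cos λ, y = cos φ sin λ, z = sin φ).
The central angle between the endpoints is δ = arccos(p₁·p₂) ≈ 1.143 rad (65.5°).
Interpolate at f = 2/3 with slerp weights a = sin((1−f)δ)/sin δ ≈ 0.409, b = sin(fδ)/sin δ ≈ 0.759.
p = a·p₁ + b·p₂ ≈ (-0.006, -0.996, 0.093); φ = arcsin(p_z) ≈ 5.32°, λ = atan2(p_y, p_x) ≈ -90.35°.

≈ (5.3°N, 90.3°W)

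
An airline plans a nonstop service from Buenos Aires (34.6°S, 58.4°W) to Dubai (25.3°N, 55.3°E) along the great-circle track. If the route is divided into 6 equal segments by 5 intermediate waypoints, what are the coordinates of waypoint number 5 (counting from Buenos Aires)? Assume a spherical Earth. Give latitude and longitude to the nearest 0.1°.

Convert each endpoint to a unit vector on the sphere (x = cos φ cos λ, y = cos φ sin λ, z = sin φ).
The central angle between the endpoints is δ = arccos(p₁·p₂) ≈ 2.143 rad (122.8°).
Interpolate at f = 5/6 with slerp weights a = sin((1−f)δ)/sin δ ≈ 0.416, b = sin(fδ)/sin δ ≈ 1.162.
p = a·p₁ + b·p₂ ≈ (0.778, 0.572, 0.260); φ = arcsin(p_z) ≈ 15.10°, λ = atan2(p_y, p_x) ≈ 36.35°.

≈ 15.1°N, 36.3°E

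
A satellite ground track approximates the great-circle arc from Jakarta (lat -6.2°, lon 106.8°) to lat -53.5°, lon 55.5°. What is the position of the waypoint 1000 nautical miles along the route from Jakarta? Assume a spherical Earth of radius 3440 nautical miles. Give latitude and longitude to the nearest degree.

The haversine formula gives a central angle δ ≈ 1.097 rad (62.8°) between the endpoints. The total great-circle distance is δ·R ≈ 1.097 × 3440 ≈ 3773 nmi, so the target fraction is f = 1000/3773 ≈ 0.265.
Interpolate at f ≈ 0.265 with slerp weights a = sin((1−f)δ)/sin δ ≈ 0.811, b = sin(fδ)/sin δ ≈ 0.322.
p = a·p₁ + b·p₂ ≈ (-0.124, 0.930, -0.347); φ = arcsin(p_z) ≈ -20.28°, λ = atan2(p_y, p_x) ≈ 97.63°.

≈ lat -20°, lon 98°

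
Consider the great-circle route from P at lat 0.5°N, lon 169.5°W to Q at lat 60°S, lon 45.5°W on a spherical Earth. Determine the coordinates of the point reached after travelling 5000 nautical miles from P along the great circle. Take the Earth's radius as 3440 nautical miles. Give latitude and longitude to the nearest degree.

Convert each endpoint to a unit vector on the sphere (x = cos φ cos λ, y = cos φ sin λ, z = sin φ).
The central angle between the endpoints is δ = arccos(p₁·p₂) ≈ 1.862 rad (106.7°). The total great-circle distance is δ·R ≈ 1.862 × 3440 ≈ 6405 nmi, so the target fraction is f = 5000/6405 ≈ 0.781.
Interpolate at f ≈ 0.781 with slerp weights a = sin((1−f)δ)/sin δ ≈ 0.415, b = sin(fδ)/sin δ ≈ 1.037.
p = a·p₁ + b·p₂ ≈ (-0.044, -0.445, -0.894); φ = arcsin(p_z) ≈ -63.41°, λ = atan2(p_y, p_x) ≈ -95.70°.

≈ lat 63°S, lon 96°W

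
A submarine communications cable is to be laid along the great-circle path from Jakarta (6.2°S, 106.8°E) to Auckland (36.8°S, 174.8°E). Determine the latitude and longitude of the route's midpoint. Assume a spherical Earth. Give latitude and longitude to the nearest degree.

From cos δ = sin φ₁ sin φ₂ + cos φ₁ cos φ₂ cos Δλ, the central angle is δ ≈ 1.199 rad (68.7°).
Interpolate at f = 1/2 with slerp weights a = sin((1−f)δ)/sin δ ≈ 0.606, b = sin(fδ)/sin δ ≈ 0.606.
p = a·p₁ + b·p₂ ≈ (-0.657, 0.620, -0.428); φ = arcsin(p_z) ≈ -25.36°, λ = atan2(p_y, p_x) ≈ 136.64°.

≈ (25°S, 137°E)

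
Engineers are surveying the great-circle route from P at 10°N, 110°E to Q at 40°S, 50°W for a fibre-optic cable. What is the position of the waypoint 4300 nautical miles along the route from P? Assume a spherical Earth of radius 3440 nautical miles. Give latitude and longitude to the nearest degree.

The haversine formula gives a central angle δ ≈ 2.533 rad (145.1°) between the endpoints. The total great-circle distance is δ·R ≈ 2.533 × 3440 ≈ 8714 nmi, so the target fraction is f = 4300/8714 ≈ 0.493.
Interpolate at f ≈ 0.493 with slerp weights a = sin((1−f)δ)/sin δ ≈ 1.678, b = sin(fδ)/sin δ ≈ 1.660.
p = a·p₁ + b·p₂ ≈ (0.252, 0.578, -0.776); φ = arcsin(p_z) ≈ -50.88°, λ = atan2(p_y, p_x) ≈ 66.41°.

≈ 51°S, 66°E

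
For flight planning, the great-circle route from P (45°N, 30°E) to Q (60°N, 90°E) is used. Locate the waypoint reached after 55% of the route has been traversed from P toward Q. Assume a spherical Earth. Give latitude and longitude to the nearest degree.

≈ (57°N, 57°E)

From cos δ = sin φ₁ sin φ₂ + cos φ₁ cos φ₂ cos Δλ, the central angle is δ ≈ 0.661 rad (37.9°).
Interpolate at f = 0.55 with slerp weights a = sin((1−f)δ)/sin δ ≈ 0.477, b = sin(fδ)/sin δ ≈ 0.579.
p = a·p₁ + b·p₂ ≈ (0.292, 0.458, 0.839); φ = arcsin(p_z) ≈ 57.06°, λ = atan2(p_y, p_x) ≈ 57.47°.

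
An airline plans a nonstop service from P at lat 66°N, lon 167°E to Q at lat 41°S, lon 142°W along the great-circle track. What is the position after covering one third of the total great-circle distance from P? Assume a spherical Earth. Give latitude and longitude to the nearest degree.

≈ lat 32°N, lon 165°W

From cos δ = sin φ₁ sin φ₂ + cos φ₁ cos φ₂ cos Δλ, the central angle is δ ≈ 1.989 rad (114.0°).
Interpolate at f = 1/3 with slerp weights a = sin((1−f)δ)/sin δ ≈ 1.062, b = sin(fδ)/sin δ ≈ 0.674.
p = a·p₁ + b·p₂ ≈ (-0.821, -0.216, 0.528); φ = arcsin(p_z) ≈ 31.87°, λ = atan2(p_y, p_x) ≈ -165.28°.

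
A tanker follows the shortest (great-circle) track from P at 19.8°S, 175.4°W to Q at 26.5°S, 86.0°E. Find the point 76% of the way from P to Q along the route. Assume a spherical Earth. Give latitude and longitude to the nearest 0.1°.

≈ 32.3°S, 109.5°E

Convert each endpoint to a unit vector on the sphere (x = cos φ cos λ, y = cos φ sin λ, z = sin φ).
The central angle between the endpoints is δ = arccos(p₁·p₂) ≈ 1.546 rad (88.6°).
Interpolate at f = 0.76 with slerp weights a = sin((1−f)δ)/sin δ ≈ 0.363, b = sin(fδ)/sin δ ≈ 0.923.
p = a·p₁ + b·p₂ ≈ (-0.282, 0.797, -0.535); φ = arcsin(p_z) ≈ -32.32°, λ = atan2(p_y, p_x) ≈ 109.53°.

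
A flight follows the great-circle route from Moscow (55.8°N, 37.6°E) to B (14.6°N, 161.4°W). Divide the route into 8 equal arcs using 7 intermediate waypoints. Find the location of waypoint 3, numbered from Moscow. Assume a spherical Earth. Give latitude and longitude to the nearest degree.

Convert each endpoint to a unit vector on the sphere (x = cos φ cos λ, y = cos φ sin λ, z = sin φ).
The central angle between the endpoints is δ = arccos(p₁·p₂) ≈ 1.882 rad (107.8°).
Interpolate at f = 3/8 with slerp weights a = sin((1−f)δ)/sin δ ≈ 0.970, b = sin(fδ)/sin δ ≈ 0.681.
p = a·p₁ + b·p₂ ≈ (-0.193, 0.122, 0.974); φ = arcsin(p_z) ≈ 76.80°, λ = atan2(p_y, p_x) ≈ 147.64°.

≈ (77°N, 148°E)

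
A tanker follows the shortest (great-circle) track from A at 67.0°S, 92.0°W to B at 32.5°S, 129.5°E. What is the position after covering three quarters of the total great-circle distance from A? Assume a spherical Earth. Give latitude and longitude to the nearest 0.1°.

≈ 50.5°S, 137.3°E

From cos δ = sin φ₁ sin φ₂ + cos φ₁ cos φ₂ cos Δλ, the central angle is δ ≈ 1.320 rad (75.7°).
Interpolate at f = 3/4 with slerp weights a = sin((1−f)δ)/sin δ ≈ 0.335, b = sin(fδ)/sin δ ≈ 0.863.
p = a·p₁ + b·p₂ ≈ (-0.468, 0.431, -0.772); φ = arcsin(p_z) ≈ -50.51°, λ = atan2(p_y, p_x) ≈ 137.33°.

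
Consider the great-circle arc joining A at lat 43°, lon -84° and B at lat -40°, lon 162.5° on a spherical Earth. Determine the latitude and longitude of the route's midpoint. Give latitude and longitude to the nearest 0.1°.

From cos δ = sin φ₁ sin φ₂ + cos φ₁ cos φ₂ cos Δλ, the central angle is δ ≈ 2.294 rad (131.4°).
Interpolate at f = 1/2 with slerp weights a = sin((1−f)δ)/sin δ ≈ 1.216, b = sin(fδ)/sin δ ≈ 1.216.
p = a·p₁ + b·p₂ ≈ (-0.795, -0.604, 0.048); φ = arcsin(p_z) ≈ 2.73°, λ = atan2(p_y, p_x) ≈ -142.77°.

≈ lat 2.7°, lon -142.8°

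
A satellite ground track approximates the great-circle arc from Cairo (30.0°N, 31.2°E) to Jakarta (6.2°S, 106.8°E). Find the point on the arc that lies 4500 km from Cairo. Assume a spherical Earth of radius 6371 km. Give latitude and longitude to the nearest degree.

Convert each endpoint to a unit vector on the sphere (x = cos φ cos λ, y = cos φ sin λ, z = sin φ).
The central angle between the endpoints is δ = arccos(p₁·p₂) ≈ 1.410 rad (80.8°). The total great-circle distance is δ·R ≈ 1.410 × 6371 ≈ 8983 km, so the target fraction is f = 4500/8983 ≈ 0.501.
Interpolate at f ≈ 0.501 with slerp weights a = sin((1−f)δ)/sin δ ≈ 0.655, b = sin(fδ)/sin δ ≈ 0.658.
p = a·p₁ + b·p₂ ≈ (0.297, 0.920, 0.257); φ = arcsin(p_z) ≈ 14.88°, λ = atan2(p_y, p_x) ≈ 72.13°.

≈ 15°N, 72°E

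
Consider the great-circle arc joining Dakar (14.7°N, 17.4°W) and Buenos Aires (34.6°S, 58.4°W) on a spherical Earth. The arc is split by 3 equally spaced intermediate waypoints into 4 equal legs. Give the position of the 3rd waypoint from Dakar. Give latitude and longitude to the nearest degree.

≈ 23°S, 46°W

From cos δ = sin φ₁ sin φ₂ + cos φ₁ cos φ₂ cos Δλ, the central angle is δ ≈ 1.096 rad (62.8°).
Interpolate at f = 3/4 with slerp weights a = sin((1−f)δ)/sin δ ≈ 0.304, b = sin(fδ)/sin δ ≈ 0.824.
p = a·p₁ + b·p₂ ≈ (0.636, -0.665, -0.391); φ = arcsin(p_z) ≈ -22.99°, λ = atan2(p_y, p_x) ≈ -46.29°.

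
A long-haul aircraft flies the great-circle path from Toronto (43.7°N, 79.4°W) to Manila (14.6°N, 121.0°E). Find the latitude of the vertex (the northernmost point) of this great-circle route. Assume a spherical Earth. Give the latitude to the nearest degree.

The great circle lies in the plane with unit normal n̂ = (p₁ × p₂)/|p₁ × p₂|.
Here n̂_z ≈ -0.278; the vertex latitude is φ_max = arccos|n̂_z| ≈ 73.8°.
Check via Clairaut: cos φ_max = |cos φ₁| · sin C = cos(43.7°)·sin(22.6°) ≈ 0.278, again giving ≈ 73.8°.

≈ 74°N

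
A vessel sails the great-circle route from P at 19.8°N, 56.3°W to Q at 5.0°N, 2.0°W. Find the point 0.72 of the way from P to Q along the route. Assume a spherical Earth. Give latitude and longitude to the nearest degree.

Write both endpoints as unit vectors p₁, p₂ with components (cos φ cos λ, cos φ sin λ, sin φ).
The central angle between the endpoints is δ = arccos(p₁·p₂) ≈ 0.956 rad (54.8°).
Interpolate at f = 0.72 with slerp weights a = sin((1−f)δ)/sin δ ≈ 0.324, b = sin(fδ)/sin δ ≈ 0.778.
p = a·p₁ + b·p₂ ≈ (0.943, -0.281, 0.177); φ = arcsin(p_z) ≈ 10.22°, λ = atan2(p_y, p_x) ≈ -16.56°.

≈ 10°N, 17°W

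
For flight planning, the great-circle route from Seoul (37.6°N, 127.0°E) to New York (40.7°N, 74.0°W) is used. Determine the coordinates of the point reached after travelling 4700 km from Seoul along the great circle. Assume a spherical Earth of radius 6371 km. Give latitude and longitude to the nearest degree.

≈ (75°N, 171°E)

Write both endpoints as unit vectors p₁, p₂ with components (cos φ cos λ, cos φ sin λ, sin φ).
The central angle between the endpoints is δ = arccos(p₁·p₂) ≈ 1.734 rad (99.4°). The total great-circle distance is δ·R ≈ 1.734 × 6371 ≈ 11050 km, so the target fraction is f = 4700/11050 ≈ 0.425.
Interpolate at f ≈ 0.425 with slerp weights a = sin((1−f)δ)/sin δ ≈ 0.851, b = sin(fδ)/sin δ ≈ 0.682.
p = a·p₁ + b·p₂ ≈ (-0.263, 0.042, 0.964); φ = arcsin(p_z) ≈ 74.54°, λ = atan2(p_y, p_x) ≈ 171.00°.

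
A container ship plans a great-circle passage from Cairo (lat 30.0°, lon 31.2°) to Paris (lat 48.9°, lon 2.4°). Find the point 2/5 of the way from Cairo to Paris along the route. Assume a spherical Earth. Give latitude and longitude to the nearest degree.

≈ lat 38°, lon 22°

Convert each endpoint to a unit vector on the sphere (x = cos φ cos λ, y = cos φ sin λ, z = sin φ).
The central angle between the endpoints is δ = arccos(p₁·p₂) ≈ 0.504 rad (28.9°).
Interpolate at f = 2/5 with slerp weights a = sin((1−f)δ)/sin δ ≈ 0.617, b = sin(fδ)/sin δ ≈ 0.415.
p = a·p₁ + b·p₂ ≈ (0.729, 0.288, 0.621); φ = arcsin(p_z) ≈ 38.37°, λ = atan2(p_y, p_x) ≈ 21.56°.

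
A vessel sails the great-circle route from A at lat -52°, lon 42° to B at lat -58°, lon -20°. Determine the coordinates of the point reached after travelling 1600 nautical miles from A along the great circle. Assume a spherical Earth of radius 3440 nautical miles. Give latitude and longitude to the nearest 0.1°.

≈ lat -59.6°, lon -4.6°

From cos δ = sin φ₁ sin φ₂ + cos φ₁ cos φ₂ cos Δλ, the central angle is δ ≈ 0.607 rad (34.8°). The total great-circle distance is δ·R ≈ 0.607 × 3440 ≈ 2088 nmi, so the target fraction is f = 1600/2088 ≈ 0.766.
Interpolate at f ≈ 0.766 with slerp weights a = sin((1−f)δ)/sin δ ≈ 0.248, b = sin(fδ)/sin δ ≈ 0.786.
p = a·p₁ + b·p₂ ≈ (0.505, -0.040, -0.862); φ = arcsin(p_z) ≈ -59.56°, λ = atan2(p_y, p_x) ≈ -4.58°.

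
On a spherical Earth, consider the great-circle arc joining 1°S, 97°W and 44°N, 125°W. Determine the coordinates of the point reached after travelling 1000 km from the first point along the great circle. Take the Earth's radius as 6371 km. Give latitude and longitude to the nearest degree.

Convert each endpoint to a unit vector on the sphere (x = cos φ cos λ, y = cos φ sin λ, z = sin φ).
The central angle between the endpoints is δ = arccos(p₁·p₂) ≈ 0.898 rad (51.5°). The total great-circle distance is δ·R ≈ 0.898 × 6371 ≈ 5723 km, so the target fraction is f = 1000/5723 ≈ 0.175.
Interpolate at f ≈ 0.175 with slerp weights a = sin((1−f)δ)/sin δ ≈ 0.863, b = sin(fδ)/sin δ ≈ 0.200.
p = a·p₁ + b·p₂ ≈ (-0.188, -0.974, 0.124); φ = arcsin(p_z) ≈ 7.11°, λ = atan2(p_y, p_x) ≈ -100.90°.

≈ 7°N, 101°W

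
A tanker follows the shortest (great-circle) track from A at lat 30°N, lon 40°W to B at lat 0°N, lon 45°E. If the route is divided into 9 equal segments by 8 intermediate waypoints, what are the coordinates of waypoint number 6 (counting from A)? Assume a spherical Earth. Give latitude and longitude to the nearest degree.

≈ lat 14°N, lon 20°E

Write both endpoints as unit vectors p₁, p₂ with components (cos φ cos λ, cos φ sin λ, sin φ).
The central angle between the endpoints is δ = arccos(p₁·p₂) ≈ 1.495 rad (85.7°).
Interpolate at f = 6/9 with slerp weights a = sin((1−f)δ)/sin δ ≈ 0.479, b = sin(fδ)/sin δ ≈ 0.842.
p = a·p₁ + b·p₂ ≈ (0.914, 0.329, 0.240); φ = arcsin(p_z) ≈ 13.87°, λ = atan2(p_y, p_x) ≈ 19.79°.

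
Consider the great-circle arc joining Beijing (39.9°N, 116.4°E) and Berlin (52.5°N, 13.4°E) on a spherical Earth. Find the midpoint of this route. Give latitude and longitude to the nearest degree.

Write both endpoints as unit vectors p₁, p₂ with components (cos φ cos λ, cos φ sin λ, sin φ).
The central angle between the endpoints is δ = arccos(p₁·p₂) ≈ 1.155 rad (66.2°).
Interpolate at f = 1/2 with slerp weights a = sin((1−f)δ)/sin δ ≈ 0.597, b = sin(fδ)/sin δ ≈ 0.597.
p = a·p₁ + b·p₂ ≈ (0.150, 0.494, 0.856); φ = arcsin(p_z) ≈ 58.90°, λ = atan2(p_y, p_x) ≈ 73.14°.

≈ (59°N, 73°E)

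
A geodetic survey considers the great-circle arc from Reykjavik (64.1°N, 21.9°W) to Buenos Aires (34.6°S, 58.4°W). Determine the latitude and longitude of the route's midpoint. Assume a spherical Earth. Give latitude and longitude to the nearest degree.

Write both endpoints as unit vectors p₁, p₂ with components (cos φ cos λ, cos φ sin λ, sin φ).
The central angle between the endpoints is δ = arccos(p₁·p₂) ≈ 1.794 rad (102.8°).
Interpolate at f = 1/2 with slerp weights a = sin((1−f)δ)/sin δ ≈ 0.802, b = sin(fδ)/sin δ ≈ 0.802.
p = a·p₁ + b·p₂ ≈ (0.671, -0.693, 0.266); φ = arcsin(p_z) ≈ 15.42°, λ = atan2(p_y, p_x) ≈ -45.92°.

≈ 15°N, 46°W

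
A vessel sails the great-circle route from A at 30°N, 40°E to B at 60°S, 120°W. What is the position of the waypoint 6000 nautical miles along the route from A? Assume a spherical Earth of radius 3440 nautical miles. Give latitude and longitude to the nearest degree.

Write both endpoints as unit vectors p₁, p₂ with components (cos φ cos λ, cos φ sin λ, sin φ).
The central angle between the endpoints is δ = arccos(p₁·p₂) ≈ 2.568 rad (147.1°). The total great-circle distance is δ·R ≈ 2.568 × 3440 ≈ 8834 nmi, so the target fraction is f = 6000/8834 ≈ 0.679.
Interpolate at f ≈ 0.679 with slerp weights a = sin((1−f)δ)/sin δ ≈ 1.352, b = sin(fδ)/sin δ ≈ 1.815.
p = a·p₁ + b·p₂ ≈ (0.443, -0.033, -0.896); φ = arcsin(p_z) ≈ -63.62°, λ = atan2(p_y, p_x) ≈ -4.30°.

≈ 64°S, 4°W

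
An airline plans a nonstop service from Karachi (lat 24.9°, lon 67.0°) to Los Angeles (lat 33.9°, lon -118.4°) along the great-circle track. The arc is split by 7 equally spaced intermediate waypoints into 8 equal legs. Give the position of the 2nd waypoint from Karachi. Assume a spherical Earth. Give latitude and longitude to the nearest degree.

≈ lat 55°, lon 72°

Write both endpoints as unit vectors p₁, p₂ with components (cos φ cos λ, cos φ sin λ, sin φ).
The central angle between the endpoints is δ = arccos(p₁·p₂) ≈ 2.111 rad (121.0°).
Interpolate at f = 2/8 with slerp weights a = sin((1−f)δ)/sin δ ≈ 1.166, b = sin(fδ)/sin δ ≈ 0.587.
p = a·p₁ + b·p₂ ≈ (0.181, 0.545, 0.819); φ = arcsin(p_z) ≈ 54.95°, λ = atan2(p_y, p_x) ≈ 71.58°.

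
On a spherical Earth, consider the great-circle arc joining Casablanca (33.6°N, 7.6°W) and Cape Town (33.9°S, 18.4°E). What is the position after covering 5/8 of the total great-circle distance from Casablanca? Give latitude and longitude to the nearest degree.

Write both endpoints as unit vectors p₁, p₂ with components (cos φ cos λ, cos φ sin λ, sin φ).
The central angle between the endpoints is δ = arccos(p₁·p₂) ≈ 1.253 rad (71.8°).
Interpolate at f = 5/8 with slerp weights a = sin((1−f)δ)/sin δ ≈ 0.477, b = sin(fδ)/sin δ ≈ 0.743.
p = a·p₁ + b·p₂ ≈ (0.978, 0.142, -0.150); φ = arcsin(p_z) ≈ -8.65°, λ = atan2(p_y, p_x) ≈ 8.26°.

≈ 9°S, 8°E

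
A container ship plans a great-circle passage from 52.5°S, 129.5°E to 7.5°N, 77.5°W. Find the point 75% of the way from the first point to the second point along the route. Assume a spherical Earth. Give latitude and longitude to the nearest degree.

≈ 23°S, 90°W

From cos δ = sin φ₁ sin φ₂ + cos φ₁ cos φ₂ cos Δλ, the central angle is δ ≈ 2.267 rad (129.9°).
Interpolate at f = 0.75 with slerp weights a = sin((1−f)δ)/sin δ ≈ 0.700, b = sin(fδ)/sin δ ≈ 1.292.
p = a·p₁ + b·p₂ ≈ (0.006, -0.922, -0.386); φ = arcsin(p_z) ≈ -22.73°, λ = atan2(p_y, p_x) ≈ -89.60°.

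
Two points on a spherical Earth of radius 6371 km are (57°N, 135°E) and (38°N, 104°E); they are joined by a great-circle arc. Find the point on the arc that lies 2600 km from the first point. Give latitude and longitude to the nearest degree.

≈ (42°N, 108°E)

Convert each endpoint to a unit vector on the sphere (x = cos φ cos λ, y = cos φ sin λ, z = sin φ).
The central angle between the endpoints is δ = arccos(p₁·p₂) ≈ 0.486 rad (27.8°). The total great-circle distance is δ·R ≈ 0.486 × 6371 ≈ 3096 km, so the target fraction is f = 2600/3096 ≈ 0.840.
Interpolate at f ≈ 0.840 with slerp weights a = sin((1−f)δ)/sin δ ≈ 0.167, b = sin(fδ)/sin δ ≈ 0.850.
p = a·p₁ + b·p₂ ≈ (-0.226, 0.714, 0.663); φ = arcsin(p_z) ≈ 41.52°, λ = atan2(p_y, p_x) ≈ 107.58°.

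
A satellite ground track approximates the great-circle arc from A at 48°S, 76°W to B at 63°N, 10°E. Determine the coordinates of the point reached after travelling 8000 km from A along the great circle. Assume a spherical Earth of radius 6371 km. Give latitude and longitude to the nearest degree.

≈ 16°N, 40°W

Write both endpoints as unit vectors p₁, p₂ with components (cos φ cos λ, cos φ sin λ, sin φ).
The central angle between the endpoints is δ = arccos(p₁·p₂) ≈ 2.267 rad (129.9°). The total great-circle distance is δ·R ≈ 2.267 × 6371 ≈ 14440 km, so the target fraction is f = 8000/14440 ≈ 0.554.
Interpolate at f ≈ 0.554 with slerp weights a = sin((1−f)δ)/sin δ ≈ 1.104, b = sin(fδ)/sin δ ≈ 1.239.
p = a·p₁ + b·p₂ ≈ (0.732, -0.619, 0.283); φ = arcsin(p_z) ≈ 16.46°, λ = atan2(p_y, p_x) ≈ -40.20°.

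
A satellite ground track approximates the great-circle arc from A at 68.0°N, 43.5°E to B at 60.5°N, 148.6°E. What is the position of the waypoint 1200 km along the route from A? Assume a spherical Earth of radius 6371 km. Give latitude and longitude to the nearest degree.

≈ 73°N, 72°E

Convert each endpoint to a unit vector on the sphere (x = cos φ cos λ, y = cos φ sin λ, z = sin φ).
The central angle between the endpoints is δ = arccos(p₁·p₂) ≈ 0.709 rad (40.6°). The total great-circle distance is δ·R ≈ 0.709 × 6371 ≈ 4518 km, so the target fraction is f = 1200/4518 ≈ 0.266.
Interpolate at f ≈ 0.266 with slerp weights a = sin((1−f)δ)/sin δ ≈ 0.764, b = sin(fδ)/sin δ ≈ 0.288.
p = a·p₁ + b·p₂ ≈ (0.087, 0.271, 0.959); φ = arcsin(p_z) ≈ 73.48°, λ = atan2(p_y, p_x) ≈ 72.23°.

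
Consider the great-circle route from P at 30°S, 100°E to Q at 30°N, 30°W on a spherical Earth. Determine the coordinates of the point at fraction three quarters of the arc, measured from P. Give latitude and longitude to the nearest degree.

Convert each endpoint to a unit vector on the sphere (x = cos φ cos λ, y = cos φ sin λ, z = sin φ).
The central angle between the endpoints is δ = arccos(p₁·p₂) ≈ 2.392 rad (137.1°).
Interpolate at f = 3/4 with slerp weights a = sin((1−f)δ)/sin δ ≈ 0.827, b = sin(fδ)/sin δ ≈ 1.432.
p = a·p₁ + b·p₂ ≈ (0.949, 0.085, 0.303); φ = arcsin(p_z) ≈ 17.61°, λ = atan2(p_y, p_x) ≈ 5.12°.

≈ 18°N, 5°E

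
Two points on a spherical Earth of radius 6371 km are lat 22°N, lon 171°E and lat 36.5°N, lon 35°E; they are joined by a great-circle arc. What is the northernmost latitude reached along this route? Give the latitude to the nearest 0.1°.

≈ 57.0°N

The great circle lies in the plane with unit normal n̂ = (p₁ × p₂)/|p₁ × p₂|.
Here n̂_z ≈ -0.545; the vertex latitude is φ_max = arccos|n̂_z| ≈ 57.0°.
Check via Clairaut: cos φ_max = |cos φ₁| · sin C = cos(22.0°)·sin(36.0°) ≈ 0.545, again giving ≈ 57.0°.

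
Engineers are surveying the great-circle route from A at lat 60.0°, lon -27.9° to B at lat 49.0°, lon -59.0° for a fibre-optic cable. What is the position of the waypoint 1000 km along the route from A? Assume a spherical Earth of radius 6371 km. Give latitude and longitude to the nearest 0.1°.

Convert each endpoint to a unit vector on the sphere (x = cos φ cos λ, y = cos φ sin λ, z = sin φ).
The central angle between the endpoints is δ = arccos(p₁·p₂) ≈ 0.364 rad (20.9°). The total great-circle distance is δ·R ≈ 0.364 × 6371 ≈ 2319 km, so the target fraction is f = 1000/2319 ≈ 0.431.
Interpolate at f ≈ 0.431 with slerp weights a = sin((1−f)δ)/sin δ ≈ 0.577, b = sin(fδ)/sin δ ≈ 0.439.
p = a·p₁ + b·p₂ ≈ (0.404, -0.382, 0.831); φ = arcsin(p_z) ≈ 56.24°, λ = atan2(p_y, p_x) ≈ -43.43°.

≈ lat 56.2°, lon -43.4°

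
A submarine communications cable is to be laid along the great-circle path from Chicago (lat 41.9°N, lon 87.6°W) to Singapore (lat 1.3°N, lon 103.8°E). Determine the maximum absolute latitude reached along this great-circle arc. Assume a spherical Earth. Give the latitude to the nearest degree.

The great circle lies in the plane with unit normal n̂ = (p₁ × p₂)/|p₁ × p₂|.
Here n̂_z ≈ -0.210; the vertex latitude is φ_max = arccos|n̂_z| ≈ 77.9°.
Check via Clairaut: cos φ_max = |cos φ₁| · sin C = cos(41.9°)·sin(16.4°) ≈ 0.210, again giving ≈ 77.9°.

≈ 78°N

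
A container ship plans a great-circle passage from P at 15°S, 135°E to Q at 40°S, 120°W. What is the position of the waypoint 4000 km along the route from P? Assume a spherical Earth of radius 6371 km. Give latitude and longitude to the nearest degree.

≈ 36°S, 168°E

The haversine formula gives a central angle δ ≈ 1.596 rad (91.4°) between the endpoints. The total great-circle distance is δ·R ≈ 1.596 × 6371 ≈ 10168 km, so the target fraction is f = 4000/10168 ≈ 0.393.
Interpolate at f ≈ 0.393 with slerp weights a = sin((1−f)δ)/sin δ ≈ 0.824, b = sin(fδ)/sin δ ≈ 0.588.
p = a·p₁ + b·p₂ ≈ (-0.788, 0.173, -0.591); φ = arcsin(p_z) ≈ -36.23°, λ = atan2(p_y, p_x) ≈ 167.61°.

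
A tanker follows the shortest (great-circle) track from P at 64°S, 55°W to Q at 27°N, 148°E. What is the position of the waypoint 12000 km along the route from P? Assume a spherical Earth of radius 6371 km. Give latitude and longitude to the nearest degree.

Write both endpoints as unit vectors p₁, p₂ with components (cos φ cos λ, cos φ sin λ, sin φ).
The central angle between the endpoints is δ = arccos(p₁·p₂) ≈ 2.446 rad (140.1°). The total great-circle distance is δ·R ≈ 2.446 × 6371 ≈ 15583 km, so the target fraction is f = 12000/15583 ≈ 0.770.
Interpolate at f ≈ 0.770 with slerp weights a = sin((1−f)δ)/sin δ ≈ 0.832, b = sin(fδ)/sin δ ≈ 1.485.
p = a·p₁ + b·p₂ ≈ (-0.913, 0.402, -0.074); φ = arcsin(p_z) ≈ -4.23°, λ = atan2(p_y, p_x) ≈ 156.21°.

≈ 4°S, 156°E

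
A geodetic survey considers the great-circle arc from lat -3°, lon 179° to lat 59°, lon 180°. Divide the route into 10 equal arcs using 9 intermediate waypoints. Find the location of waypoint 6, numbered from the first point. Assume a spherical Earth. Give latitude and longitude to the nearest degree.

≈ lat 34°, lon 179°

Convert each endpoint to a unit vector on the sphere (x = cos φ cos λ, y = cos φ sin λ, z = sin φ).
The central angle between the endpoints is δ = arccos(p₁·p₂) ≈ 1.082 rad (62.0°).
Interpolate at f = 6/10 with slerp weights a = sin((1−f)δ)/sin δ ≈ 0.475, b = sin(fδ)/sin δ ≈ 0.685.
p = a·p₁ + b·p₂ ≈ (-0.827, 0.008, 0.562); φ = arcsin(p_z) ≈ 34.20°, λ = atan2(p_y, p_x) ≈ 179.43°.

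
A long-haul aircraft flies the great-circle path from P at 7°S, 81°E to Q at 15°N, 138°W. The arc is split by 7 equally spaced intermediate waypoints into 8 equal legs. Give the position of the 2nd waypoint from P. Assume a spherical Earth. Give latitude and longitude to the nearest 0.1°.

Convert each endpoint to a unit vector on the sphere (x = cos φ cos λ, y = cos φ sin λ, z = sin φ).
The central angle between the endpoints is δ = arccos(p₁·p₂) ≈ 2.460 rad (141.0°).
Interpolate at f = 2/8 with slerp weights a = sin((1−f)δ)/sin δ ≈ 1.528, b = sin(fδ)/sin δ ≈ 0.916.
p = a·p₁ + b·p₂ ≈ (-0.420, 0.906, 0.051); φ = arcsin(p_z) ≈ 2.91°, λ = atan2(p_y, p_x) ≈ 114.88°.

≈ 2.9°N, 114.9°E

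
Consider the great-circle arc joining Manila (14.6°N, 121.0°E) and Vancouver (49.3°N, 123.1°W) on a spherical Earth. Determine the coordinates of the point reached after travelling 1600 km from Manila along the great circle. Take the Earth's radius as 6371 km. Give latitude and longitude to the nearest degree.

≈ 26°N, 130°E

The haversine formula gives a central angle δ ≈ 1.655 rad (94.8°) between the endpoints. The total great-circle distance is δ·R ≈ 1.655 × 6371 ≈ 10547 km, so the target fraction is f = 1600/10547 ≈ 0.152.
Interpolate at f ≈ 0.152 with slerp weights a = sin((1−f)δ)/sin δ ≈ 0.990, b = sin(fδ)/sin δ ≈ 0.249.
p = a·p₁ + b·p₂ ≈ (-0.582, 0.685, 0.439); φ = arcsin(p_z) ≈ 26.01°, λ = atan2(p_y, p_x) ≈ 130.37°.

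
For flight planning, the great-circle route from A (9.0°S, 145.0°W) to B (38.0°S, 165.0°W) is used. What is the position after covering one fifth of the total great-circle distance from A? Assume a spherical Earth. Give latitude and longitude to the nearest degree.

Write both endpoints as unit vectors p₁, p₂ with components (cos φ cos λ, cos φ sin λ, sin φ).
The central angle between the endpoints is δ = arccos(p₁·p₂) ≈ 0.596 rad (34.1°).
Interpolate at f = 1/5 with slerp weights a = sin((1−f)δ)/sin δ ≈ 0.818, b = sin(fδ)/sin δ ≈ 0.212.
p = a·p₁ + b·p₂ ≈ (-0.823, -0.506, -0.258); φ = arcsin(p_z) ≈ -14.97°, λ = atan2(p_y, p_x) ≈ -148.39°.

≈ (15°S, 148°W)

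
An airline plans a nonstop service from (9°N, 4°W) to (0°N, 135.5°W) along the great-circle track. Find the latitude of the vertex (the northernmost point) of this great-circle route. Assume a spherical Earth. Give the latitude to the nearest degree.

≈ 12°N

The great circle lies in the plane with unit normal n̂ = (p₁ × p₂)/|p₁ × p₂|.
Here n̂_z ≈ -0.978; the vertex latitude is φ_max = arccos|n̂_z| ≈ 11.9°.
Check via Clairaut: cos φ_max = |cos φ₁| · sin C = cos(9.0°)·sin(82.1°) ≈ 0.978, again giving ≈ 11.9°.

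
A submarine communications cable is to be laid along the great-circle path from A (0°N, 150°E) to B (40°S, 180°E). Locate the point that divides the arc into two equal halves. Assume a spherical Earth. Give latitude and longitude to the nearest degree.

From cos δ = sin φ₁ sin φ₂ + cos φ₁ cos φ₂ cos Δλ, the central angle is δ ≈ 0.845 rad (48.4°).
Interpolate at f = 1/2 with slerp weights a = sin((1−f)δ)/sin δ ≈ 0.548, b = sin(fδ)/sin δ ≈ 0.548.
p = a·p₁ + b·p₂ ≈ (-0.895, 0.274, -0.352); φ = arcsin(p_z) ≈ -20.63°, λ = atan2(p_y, p_x) ≈ 162.97°.

≈ (21°S, 163°E)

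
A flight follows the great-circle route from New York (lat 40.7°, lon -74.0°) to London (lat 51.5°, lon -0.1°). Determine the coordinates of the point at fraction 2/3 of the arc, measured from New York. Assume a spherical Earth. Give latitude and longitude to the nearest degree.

From cos δ = sin φ₁ sin φ₂ + cos φ₁ cos φ₂ cos Δλ, the central angle is δ ≈ 0.875 rad (50.1°).
Interpolate at f = 2/3 with slerp weights a = sin((1−f)δ)/sin δ ≈ 0.375, b = sin(fδ)/sin δ ≈ 0.718.
p = a·p₁ + b·p₂ ≈ (0.525, -0.274, 0.806); φ = arcsin(p_z) ≈ 53.69°, λ = atan2(p_y, p_x) ≈ -27.54°.

≈ lat 54°, lon -28°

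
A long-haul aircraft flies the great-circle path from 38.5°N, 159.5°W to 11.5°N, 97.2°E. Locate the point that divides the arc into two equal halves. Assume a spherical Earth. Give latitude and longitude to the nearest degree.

≈ 37°N, 141°E

From cos δ = sin φ₁ sin φ₂ + cos φ₁ cos φ₂ cos Δλ, the central angle is δ ≈ 1.623 rad (93.0°).
Interpolate at f = 1/2 with slerp weights a = sin((1−f)δ)/sin δ ≈ 0.726, b = sin(fδ)/sin δ ≈ 0.726.
p = a·p₁ + b·p₂ ≈ (-0.622, 0.507, 0.597); φ = arcsin(p_z) ≈ 36.65°, λ = atan2(p_y, p_x) ≈ 140.80°.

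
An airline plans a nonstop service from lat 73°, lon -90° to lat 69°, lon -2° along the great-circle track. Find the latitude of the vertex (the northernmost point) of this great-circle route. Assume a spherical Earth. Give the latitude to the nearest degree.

The great circle lies in the plane with unit normal n̂ = (p₁ × p₂)/|p₁ × p₂|.
Here n̂_z ≈ +0.236; the vertex latitude is φ_max = arccos|n̂_z| ≈ 76.3°.
Check via Clairaut: cos φ_max = |cos φ₁| · sin C = cos(73.0°)·sin(53.9°) ≈ 0.236, again giving ≈ 76.3°.

≈ 76°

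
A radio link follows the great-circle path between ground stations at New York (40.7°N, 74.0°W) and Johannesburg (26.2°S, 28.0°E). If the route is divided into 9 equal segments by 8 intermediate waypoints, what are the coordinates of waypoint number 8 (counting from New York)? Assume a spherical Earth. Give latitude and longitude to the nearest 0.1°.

≈ 18.5°S, 16.9°E

The haversine formula gives a central angle δ ≈ 2.015 rad (115.4°) between the endpoints.
Interpolate at f = 8/9 with slerp weights a = sin((1−f)δ)/sin δ ≈ 0.246, b = sin(fδ)/sin δ ≈ 1.081.
p = a·p₁ + b·p₂ ≈ (0.907, 0.276, -0.317); φ = arcsin(p_z) ≈ -18.47°, λ = atan2(p_y, p_x) ≈ 16.92°.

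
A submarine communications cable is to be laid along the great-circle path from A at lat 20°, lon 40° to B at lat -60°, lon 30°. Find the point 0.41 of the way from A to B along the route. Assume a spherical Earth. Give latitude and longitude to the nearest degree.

Convert each endpoint to a unit vector on the sphere (x = cos φ cos λ, y = cos φ sin λ, z = sin φ).
The central angle between the endpoints is δ = arccos(p₁·p₂) ≈ 1.404 rad (80.4°).
Interpolate at f = 0.41 with slerp weights a = sin((1−f)δ)/sin δ ≈ 0.747, b = sin(fδ)/sin δ ≈ 0.552.
p = a·p₁ + b·p₂ ≈ (0.777, 0.589, -0.222); φ = arcsin(p_z) ≈ -12.85°, λ = atan2(p_y, p_x) ≈ 37.18°.

≈ lat -13°, lon 37°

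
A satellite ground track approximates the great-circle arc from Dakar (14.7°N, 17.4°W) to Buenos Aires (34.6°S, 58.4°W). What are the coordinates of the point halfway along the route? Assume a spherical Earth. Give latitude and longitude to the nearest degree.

≈ (11°S, 36°W)

From cos δ = sin φ₁ sin φ₂ + cos φ₁ cos φ₂ cos Δλ, the central angle is δ ≈ 1.096 rad (62.8°).
Interpolate at f = 1/2 with slerp weights a = sin((1−f)δ)/sin δ ≈ 0.586, b = sin(fδ)/sin δ ≈ 0.586.
p = a·p₁ + b·p₂ ≈ (0.793, -0.580, -0.184); φ = arcsin(p_z) ≈ -10.60°, λ = atan2(p_y, p_x) ≈ -36.18°.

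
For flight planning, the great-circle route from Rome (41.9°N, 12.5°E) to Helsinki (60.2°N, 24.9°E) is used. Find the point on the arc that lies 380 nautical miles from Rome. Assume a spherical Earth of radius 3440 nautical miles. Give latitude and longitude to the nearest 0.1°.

Convert each endpoint to a unit vector on the sphere (x = cos φ cos λ, y = cos φ sin λ, z = sin φ).
The central angle between the endpoints is δ = arccos(p₁·p₂) ≈ 0.346 rad (19.8°). The total great-circle distance is δ·R ≈ 0.346 × 3440 ≈ 1190 nmi, so the target fraction is f = 380/1190 ≈ 0.319.
Interpolate at f ≈ 0.319 with slerp weights a = sin((1−f)δ)/sin δ ≈ 0.688, b = sin(fδ)/sin δ ≈ 0.325.
p = a·p₁ + b·p₂ ≈ (0.647, 0.179, 0.742); φ = arcsin(p_z) ≈ 47.87°, λ = atan2(p_y, p_x) ≈ 15.47°.

≈ (47.9°N, 15.5°E)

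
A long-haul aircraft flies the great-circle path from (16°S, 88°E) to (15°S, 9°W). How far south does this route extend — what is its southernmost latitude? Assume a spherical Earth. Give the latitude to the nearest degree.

The great circle lies in the plane with unit normal n̂ = (p₁ × p₂)/|p₁ × p₂|.
Here n̂_z ≈ -0.922; the vertex latitude is φ_max = arccos|n̂_z| ≈ 22.7°.

≈ 23°S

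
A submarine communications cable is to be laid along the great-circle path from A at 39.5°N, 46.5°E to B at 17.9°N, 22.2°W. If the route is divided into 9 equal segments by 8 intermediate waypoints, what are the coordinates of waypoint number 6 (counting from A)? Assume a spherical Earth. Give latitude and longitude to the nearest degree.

The haversine formula gives a central angle δ ≈ 1.090 rad (62.5°) between the endpoints.
Interpolate at f = 6/9 with slerp weights a = sin((1−f)δ)/sin δ ≈ 0.401, b = sin(fδ)/sin δ ≈ 0.749.
p = a·p₁ + b·p₂ ≈ (0.873, -0.045, 0.485); φ = arcsin(p_z) ≈ 29.03°, λ = atan2(p_y, p_x) ≈ -2.95°.

≈ 29°N, 3°W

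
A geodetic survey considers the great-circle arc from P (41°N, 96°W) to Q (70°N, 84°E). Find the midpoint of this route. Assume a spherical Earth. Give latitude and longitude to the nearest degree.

≈ (76°N, 96°W)

The haversine formula gives a central angle δ ≈ 1.204 rad (69.0°) between the endpoints.
Interpolate at f = 1/2 with slerp weights a = sin((1−f)δ)/sin δ ≈ 0.607, b = sin(fδ)/sin δ ≈ 0.607.
p = a·p₁ + b·p₂ ≈ (-0.026, -0.249, 0.968); φ = arcsin(p_z) ≈ 75.50°, λ = atan2(p_y, p_x) ≈ -96.00°.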